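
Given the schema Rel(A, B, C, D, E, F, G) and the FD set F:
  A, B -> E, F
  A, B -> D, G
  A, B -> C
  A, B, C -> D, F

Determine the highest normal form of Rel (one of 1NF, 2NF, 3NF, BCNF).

BCNF

Candidate key: {A, B}. Prime attributes: {A, B}.
Every FD has a superkey on the left, so the relation is in BCNF.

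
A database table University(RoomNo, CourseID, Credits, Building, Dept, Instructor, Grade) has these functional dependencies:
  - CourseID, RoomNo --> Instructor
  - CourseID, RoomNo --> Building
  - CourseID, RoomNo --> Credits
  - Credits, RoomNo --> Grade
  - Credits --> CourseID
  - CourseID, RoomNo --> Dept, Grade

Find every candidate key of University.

No FD produces {RoomNo}, so it must be in every candidate key.
Closure of {CourseID, RoomNo} is {Building, CourseID, Credits, Dept, Grade, Instructor, RoomNo}, the whole schema; {CourseID, RoomNo} is a candidate key.
Closure of {Credits, RoomNo} is {Building, CourseID, Credits, Dept, Grade, Instructor, RoomNo}, the whole schema; {Credits, RoomNo} is a candidate key.
No proper subset of any of these is a key, and no other minimal superkey exists.

{CourseID, RoomNo}, {Credits, RoomNo}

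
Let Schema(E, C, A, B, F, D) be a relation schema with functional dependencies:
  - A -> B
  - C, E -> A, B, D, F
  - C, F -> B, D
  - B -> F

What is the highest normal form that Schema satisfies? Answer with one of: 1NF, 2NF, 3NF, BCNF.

2NF

Candidate key: {C, E}. Prime attributes: {C, E}.
A -> B breaks BCNF: {A}⁺ = {A, B, F}, so {A} is not a superkey.
A -> B determines the non-prime attribute {B} from a non-superkey — 3NF is violated.
No non-prime attribute depends on a proper subset of any candidate key, so 2NF holds.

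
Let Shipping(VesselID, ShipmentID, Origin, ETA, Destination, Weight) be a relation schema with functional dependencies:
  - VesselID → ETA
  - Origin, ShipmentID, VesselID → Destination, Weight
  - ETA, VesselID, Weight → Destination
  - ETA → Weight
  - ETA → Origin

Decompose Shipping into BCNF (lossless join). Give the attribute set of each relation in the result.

{Destination, ETA, VesselID}; {ETA, Origin, Weight}; {ShipmentID, VesselID}

Candidate key of the original relation: {ShipmentID, VesselID}.
In {Destination, ETA, Origin, ShipmentID, VesselID, Weight}, {VesselID} is not a superkey ({VesselID}⁺ restricted to this set is {Destination, ETA, Origin, VesselID, Weight}), so split on VesselID → Destination, ETA, Origin, Weight into {Destination, ETA, Origin, VesselID, Weight} and {ShipmentID, VesselID}.
In {Destination, ETA, Origin, VesselID, Weight}, {ETA} is not a superkey ({ETA}⁺ restricted to this set is {ETA, Origin, Weight}), so split on ETA → Origin, Weight into {ETA, Origin, Weight} and {Destination, ETA, VesselID}.
{ETA, Origin, Weight} has no BCNF violation.
{Destination, ETA, VesselID} has no BCNF violation.
{ShipmentID, VesselID} has no BCNF violation.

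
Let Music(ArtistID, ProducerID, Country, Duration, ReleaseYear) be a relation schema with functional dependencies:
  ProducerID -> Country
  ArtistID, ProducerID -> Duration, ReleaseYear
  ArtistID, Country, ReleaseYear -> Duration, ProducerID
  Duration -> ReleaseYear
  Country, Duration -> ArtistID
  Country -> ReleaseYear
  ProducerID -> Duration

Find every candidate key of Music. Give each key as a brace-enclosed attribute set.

{ProducerID} is a candidate key since {ProducerID}⁺ = {ArtistID, Country, Duration, ProducerID, ReleaseYear} covers every attribute.
{ArtistID, Country} is a candidate key since {ArtistID, Country}⁺ = {ArtistID, Country, Duration, ProducerID, ReleaseYear} covers every attribute.
{Country, Duration} is a candidate key since {Country, Duration}⁺ = {ArtistID, Country, Duration, ProducerID, ReleaseYear} covers every attribute.
Any other superkey properly contains one of these, so there are no further candidate keys.

{ArtistID, Country}, {Country, Duration}, {ProducerID}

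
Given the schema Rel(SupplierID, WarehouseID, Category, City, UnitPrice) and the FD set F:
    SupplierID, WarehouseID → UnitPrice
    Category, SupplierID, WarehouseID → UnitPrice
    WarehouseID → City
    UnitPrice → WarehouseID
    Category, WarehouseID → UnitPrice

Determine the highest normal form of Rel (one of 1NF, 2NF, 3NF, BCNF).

1NF

Candidate keys: {Category, SupplierID, UnitPrice}, {Category, SupplierID, WarehouseID}. Prime attributes: {Category, SupplierID, UnitPrice, WarehouseID}.
For SupplierID, WarehouseID → UnitPrice we have {SupplierID, WarehouseID}⁺ = {City, SupplierID, UnitPrice, WarehouseID}; {SupplierID, WarehouseID} is not a superkey, so BCNF fails.
Because {City} is non-prime and the left side of WarehouseID → City is not a superkey, the relation is not in 3NF.
The proper key subset {UnitPrice} of {Category, SupplierID, UnitPrice} determines non-prime {City}, so the relation is not even in 2NF.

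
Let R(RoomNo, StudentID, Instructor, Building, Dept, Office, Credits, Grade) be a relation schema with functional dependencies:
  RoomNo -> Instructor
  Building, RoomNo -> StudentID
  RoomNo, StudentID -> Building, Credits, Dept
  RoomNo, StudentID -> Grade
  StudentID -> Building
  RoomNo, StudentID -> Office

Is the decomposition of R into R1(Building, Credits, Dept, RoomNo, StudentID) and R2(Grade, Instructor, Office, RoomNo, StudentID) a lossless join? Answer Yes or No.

Yes

R1 ∩ R2 = {RoomNo, StudentID}; its closure under F is {Building, Credits, Dept, Grade, Instructor, Office, RoomNo, StudentID}.
Since R1 ⊆ {Building, Credits, Dept, Grade, Instructor, Office, RoomNo, StudentID}, the intersection is a superkey of R1; the decomposition is lossless.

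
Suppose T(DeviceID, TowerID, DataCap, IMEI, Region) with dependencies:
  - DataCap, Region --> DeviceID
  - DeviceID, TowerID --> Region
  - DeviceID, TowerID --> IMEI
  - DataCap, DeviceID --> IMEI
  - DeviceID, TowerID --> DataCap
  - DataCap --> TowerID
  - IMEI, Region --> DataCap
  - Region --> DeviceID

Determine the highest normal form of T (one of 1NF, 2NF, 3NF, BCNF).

Candidate keys: {DataCap, DeviceID}, {DataCap, Region}, {DeviceID, TowerID}, {IMEI, Region}, {Region, TowerID}. Prime attributes: {DataCap, DeviceID, IMEI, Region, TowerID}.
DataCap --> TowerID breaks BCNF: {DataCap}⁺ = {DataCap, TowerID}, so {DataCap} is not a superkey.
But every attribute on its right side ({TowerID}) is prime, and the same holds for every other non-superkey FD, so 3NF still holds.

3NF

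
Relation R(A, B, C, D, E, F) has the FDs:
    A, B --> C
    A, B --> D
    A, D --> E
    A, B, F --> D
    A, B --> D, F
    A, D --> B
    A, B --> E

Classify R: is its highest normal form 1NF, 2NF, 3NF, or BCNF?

BCNF

Candidate keys: {A, B}, {A, D}. Prime attributes: {A, B, D}.
Every FD has a superkey on the left, so the relation is in BCNF.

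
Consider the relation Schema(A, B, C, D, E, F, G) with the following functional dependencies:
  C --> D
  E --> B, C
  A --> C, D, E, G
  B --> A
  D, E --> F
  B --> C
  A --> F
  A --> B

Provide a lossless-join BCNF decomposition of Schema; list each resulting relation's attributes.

Candidate keys of the original relation: {A}, {B}, {E}.
Within {A, B, C, D, E, F, G}: {C}⁺ ∩ {A, B, C, D, E, F, G} = {C, D}, not the whole set, so C --> D violates BCNF; decompose into {C, D} and {A, B, C, E, F, G}.
{C, D} is in BCNF.
{A, B, C, E, F, G} is in BCNF.

{A, B, C, E, F, G}; {C, D}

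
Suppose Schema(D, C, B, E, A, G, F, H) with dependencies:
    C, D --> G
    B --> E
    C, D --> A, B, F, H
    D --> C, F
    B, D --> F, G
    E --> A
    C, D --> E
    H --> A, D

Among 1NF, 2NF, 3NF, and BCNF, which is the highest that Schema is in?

2NF

Candidate keys: {D}, {H}. Prime attributes: {D, H}.
B --> E breaks BCNF: {B}⁺ = {A, B, E}, so {B} is not a superkey.
B --> E determines the non-prime attribute {E} from a non-superkey — 3NF is violated.
Every candidate key is a single attribute, so no partial dependency is possible; 2NF holds.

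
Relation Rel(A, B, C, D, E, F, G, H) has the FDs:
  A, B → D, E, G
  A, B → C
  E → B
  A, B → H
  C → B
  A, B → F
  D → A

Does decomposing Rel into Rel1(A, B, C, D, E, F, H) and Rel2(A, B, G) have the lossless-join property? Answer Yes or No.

Yes

Rel1 ∩ Rel2 = {A, B}; its closure under F is {A, B, C, D, E, F, G, H}.
Since Rel1 ⊆ {A, B, C, D, E, F, G, H}, the intersection is a superkey of Rel1; the decomposition is lossless.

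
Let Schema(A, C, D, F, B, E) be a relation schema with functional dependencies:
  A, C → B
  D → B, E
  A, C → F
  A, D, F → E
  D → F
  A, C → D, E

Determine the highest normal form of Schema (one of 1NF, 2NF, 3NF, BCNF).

Candidate key: {A, C}. Prime attributes: {A, C}.
For D → B, E we have {D}⁺ = {B, D, E, F}; {D} is not a superkey, so BCNF fails.
D → B, E determines the non-prime attributes {B, E} from a non-superkey — 3NF is violated.
No non-prime attribute depends on a proper subset of any candidate key, so 2NF holds.

2NF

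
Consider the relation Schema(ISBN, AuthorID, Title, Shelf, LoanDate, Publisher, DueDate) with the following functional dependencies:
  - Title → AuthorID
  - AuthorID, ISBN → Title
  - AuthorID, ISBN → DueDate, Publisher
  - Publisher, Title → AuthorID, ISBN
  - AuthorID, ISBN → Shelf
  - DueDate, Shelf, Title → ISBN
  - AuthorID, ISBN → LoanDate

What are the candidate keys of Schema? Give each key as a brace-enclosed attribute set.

{AuthorID, ISBN} is a candidate key since {AuthorID, ISBN}⁺ = {AuthorID, DueDate, ISBN, LoanDate, Publisher, Shelf, Title} covers every attribute.
{ISBN, Title} is a candidate key since {ISBN, Title}⁺ = {AuthorID, DueDate, ISBN, LoanDate, Publisher, Shelf, Title} covers every attribute.
{Publisher, Title} is a candidate key since {Publisher, Title}⁺ = {AuthorID, DueDate, ISBN, LoanDate, Publisher, Shelf, Title} covers every attribute.
{DueDate, Shelf, Title} is a candidate key since {DueDate, Shelf, Title}⁺ = {AuthorID, DueDate, ISBN, LoanDate, Publisher, Shelf, Title} covers every attribute.
Any other superkey properly contains one of these, so there are no further candidate keys.

{AuthorID, ISBN}, {DueDate, Shelf, Title}, {ISBN, Title}, {Publisher, Title}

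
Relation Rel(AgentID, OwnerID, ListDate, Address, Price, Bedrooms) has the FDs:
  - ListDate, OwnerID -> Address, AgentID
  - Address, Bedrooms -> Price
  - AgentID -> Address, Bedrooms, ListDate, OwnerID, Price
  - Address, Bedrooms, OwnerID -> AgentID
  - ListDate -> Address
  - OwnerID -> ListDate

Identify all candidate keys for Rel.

{AgentID}, {OwnerID}

{AgentID}⁺ = {Address, AgentID, Bedrooms, ListDate, OwnerID, Price}, which is every attribute, so {AgentID} is a candidate key.
{OwnerID}⁺ = {Address, AgentID, Bedrooms, ListDate, OwnerID, Price}, which is every attribute, so {OwnerID} is a candidate key.
Any other superkey properly contains one of these, so there are no further candidate keys.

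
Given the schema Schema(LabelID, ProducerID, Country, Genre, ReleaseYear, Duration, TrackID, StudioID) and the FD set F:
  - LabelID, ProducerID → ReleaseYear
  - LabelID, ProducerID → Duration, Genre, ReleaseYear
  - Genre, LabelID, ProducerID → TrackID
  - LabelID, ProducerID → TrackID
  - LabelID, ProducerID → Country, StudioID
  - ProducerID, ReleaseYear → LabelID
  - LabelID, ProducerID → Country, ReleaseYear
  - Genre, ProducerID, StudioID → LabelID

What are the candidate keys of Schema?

{ProducerID} never appears on the right of any FD, so every key must include it.
{LabelID, ProducerID}⁺ = {Country, Duration, Genre, LabelID, ProducerID, ReleaseYear, StudioID, TrackID} — all of the relation — so {LabelID, ProducerID} is a candidate key.
{ProducerID, ReleaseYear}⁺ = {Country, Duration, Genre, LabelID, ProducerID, ReleaseYear, StudioID, TrackID} — all of the relation — so {ProducerID, ReleaseYear} is a candidate key.
{Genre, ProducerID, StudioID}⁺ = {Country, Duration, Genre, LabelID, ProducerID, ReleaseYear, StudioID, TrackID} — all of the relation — so {Genre, ProducerID, StudioID} is a candidate key.
These are minimal and exhaustive — every other superkey contains one of them.

{Genre, ProducerID, StudioID}, {LabelID, ProducerID}, {ProducerID, ReleaseYear}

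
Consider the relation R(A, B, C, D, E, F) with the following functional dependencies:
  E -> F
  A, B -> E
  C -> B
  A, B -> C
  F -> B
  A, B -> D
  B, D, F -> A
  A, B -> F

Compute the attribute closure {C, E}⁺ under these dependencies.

Start with {C, E}.
E -> F applies; add {F} → now {C, E, F}.
C -> B applies; add {B} → now {B, C, E, F}.
No further FD applies.

{B, C, E, F}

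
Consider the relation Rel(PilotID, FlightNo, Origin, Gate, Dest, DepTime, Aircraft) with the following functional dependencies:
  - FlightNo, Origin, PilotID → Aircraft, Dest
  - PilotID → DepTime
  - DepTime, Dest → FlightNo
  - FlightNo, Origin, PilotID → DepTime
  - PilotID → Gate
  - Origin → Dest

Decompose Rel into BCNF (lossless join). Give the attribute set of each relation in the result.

Candidate key of the original relation: {Origin, PilotID}.
In {Aircraft, DepTime, Dest, FlightNo, Gate, Origin, PilotID}, {PilotID} is not a superkey ({PilotID}⁺ restricted to this set is {DepTime, Gate, PilotID}), so split on PilotID → DepTime, Gate into {DepTime, Gate, PilotID} and {Aircraft, Dest, FlightNo, Origin, PilotID}.
{DepTime, Gate, PilotID} is in BCNF.
In {Aircraft, Dest, FlightNo, Origin, PilotID}, {Origin} is not a superkey ({Origin}⁺ restricted to this set is {Dest, Origin}), so split on Origin → Dest into {Dest, Origin} and {Aircraft, FlightNo, Origin, PilotID}.
{Dest, Origin} is in BCNF.
{Aircraft, FlightNo, Origin, PilotID} is in BCNF.

{Aircraft, FlightNo, Origin, PilotID}; {DepTime, Gate, PilotID}; {Dest, Origin}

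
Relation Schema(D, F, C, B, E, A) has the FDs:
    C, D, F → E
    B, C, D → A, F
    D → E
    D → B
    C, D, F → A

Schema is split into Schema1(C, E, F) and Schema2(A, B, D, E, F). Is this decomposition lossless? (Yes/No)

The shared attributes are {E, F} and {E, F}⁺ = {E, F}.
The closure covers neither Schema1 nor Schema2 entirely; the join is not lossless.

No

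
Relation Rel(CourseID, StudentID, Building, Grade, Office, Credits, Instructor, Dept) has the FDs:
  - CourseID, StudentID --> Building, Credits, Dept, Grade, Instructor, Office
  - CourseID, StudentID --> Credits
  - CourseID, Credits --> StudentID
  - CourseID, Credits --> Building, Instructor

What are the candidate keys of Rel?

{CourseID, Credits}, {CourseID, StudentID}

{CourseID} never appears on the right of any FD, so every key must include it.
{CourseID, Credits}⁺ = {Building, CourseID, Credits, Dept, Grade, Instructor, Office, StudentID}, which is every attribute, so {CourseID, Credits} is a candidate key.
{CourseID, StudentID}⁺ = {Building, CourseID, Credits, Dept, Grade, Instructor, Office, StudentID}, which is every attribute, so {CourseID, StudentID} is a candidate key.
No proper subset of any of these is a key, and no other minimal superkey exists.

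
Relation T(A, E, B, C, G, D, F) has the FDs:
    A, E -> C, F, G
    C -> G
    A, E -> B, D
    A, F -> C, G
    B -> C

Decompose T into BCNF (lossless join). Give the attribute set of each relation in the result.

Candidate key of the original relation: {A, E}.
Within {A, B, C, D, E, F, G}: {C}⁺ ∩ {A, B, C, D, E, F, G} = {C, G}, not the whole set, so C -> G violates BCNF; decompose into {C, G} and {A, B, C, D, E, F}.
{C, G} has no BCNF violation.
Within {A, B, C, D, E, F}: {A, F}⁺ ∩ {A, B, C, D, E, F} = {A, C, F}, not the whole set, so A, F -> C violates BCNF; decompose into {A, C, F} and {A, B, D, E, F}.
{A, C, F} has no BCNF violation.
{A, B, D, E, F} has no BCNF violation.

{A, B, D, E, F}; {A, C, F}; {C, G}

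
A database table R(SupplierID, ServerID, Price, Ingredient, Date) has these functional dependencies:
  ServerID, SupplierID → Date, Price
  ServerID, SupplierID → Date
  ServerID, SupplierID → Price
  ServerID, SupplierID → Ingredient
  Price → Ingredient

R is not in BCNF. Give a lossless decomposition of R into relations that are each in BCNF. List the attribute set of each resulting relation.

{Date, Price, ServerID, SupplierID}; {Ingredient, Price}

Candidate key of the original relation: {ServerID, SupplierID}.
Within {Date, Ingredient, Price, ServerID, SupplierID}: {Price}⁺ ∩ {Date, Ingredient, Price, ServerID, SupplierID} = {Ingredient, Price}, not the whole set, so Price → Ingredient violates BCNF; decompose into {Ingredient, Price} and {Date, Price, ServerID, SupplierID}.
{Ingredient, Price}: every determinant is a superkey — BCNF.
{Date, Price, ServerID, SupplierID}: every determinant is a superkey — BCNF.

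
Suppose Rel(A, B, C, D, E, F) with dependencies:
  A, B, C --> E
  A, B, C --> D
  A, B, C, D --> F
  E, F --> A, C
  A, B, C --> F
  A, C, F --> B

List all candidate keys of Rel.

{A, B, C}, {A, C, F}, {E, F}

Closure of {E, F} is {A, B, C, D, E, F}, the whole schema; {E, F} is a candidate key.
Closure of {A, B, C} is {A, B, C, D, E, F}, the whole schema; {A, B, C} is a candidate key.
Closure of {A, C, F} is {A, B, C, D, E, F}, the whole schema; {A, C, F} is a candidate key.
No proper subset of any of these is a key, and no other minimal superkey exists.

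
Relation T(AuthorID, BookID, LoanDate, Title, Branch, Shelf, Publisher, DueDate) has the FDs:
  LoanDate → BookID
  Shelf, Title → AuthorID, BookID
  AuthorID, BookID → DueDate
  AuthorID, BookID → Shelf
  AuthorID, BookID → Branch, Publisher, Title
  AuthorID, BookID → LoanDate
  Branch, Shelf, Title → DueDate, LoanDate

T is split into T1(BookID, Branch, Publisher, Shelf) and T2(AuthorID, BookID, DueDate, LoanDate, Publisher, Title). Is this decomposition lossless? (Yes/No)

Common attributes: {BookID, Publisher}; their closure is {BookID, Publisher}.
The closure covers neither T1 nor T2 entirely; the join is not lossless.

No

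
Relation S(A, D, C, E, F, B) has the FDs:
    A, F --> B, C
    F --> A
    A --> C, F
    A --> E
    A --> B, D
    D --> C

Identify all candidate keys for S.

{A}⁺ = {A, B, C, D, E, F} — all of the relation — so {A} is a candidate key.
{F}⁺ = {A, B, C, D, E, F} — all of the relation — so {F} is a candidate key.
No proper subset of any of these is a key, and no other minimal superkey exists.

{A}, {F}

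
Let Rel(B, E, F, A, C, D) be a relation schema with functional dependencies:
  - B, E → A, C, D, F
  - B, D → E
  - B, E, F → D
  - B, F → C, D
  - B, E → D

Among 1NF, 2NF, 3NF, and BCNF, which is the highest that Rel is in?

BCNF

Candidate keys: {B, D}, {B, E}, {B, F}. Prime attributes: {B, D, E, F}.
Each dependency's left side is a superkey — BCNF holds.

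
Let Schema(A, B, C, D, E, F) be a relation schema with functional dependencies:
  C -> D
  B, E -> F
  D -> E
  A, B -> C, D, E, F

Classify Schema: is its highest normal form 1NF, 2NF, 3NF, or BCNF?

Candidate key: {A, B}. Prime attributes: {A, B}.
C -> D: {C}⁺ = {C, D, E}, which is not all of the attributes, so the left side is not a superkey — BCNF is violated.
C -> D has non-prime {D} on the right and a non-superkey on the left, so 3NF fails.
No non-prime attribute depends on a proper subset of any candidate key, so 2NF holds.

2NF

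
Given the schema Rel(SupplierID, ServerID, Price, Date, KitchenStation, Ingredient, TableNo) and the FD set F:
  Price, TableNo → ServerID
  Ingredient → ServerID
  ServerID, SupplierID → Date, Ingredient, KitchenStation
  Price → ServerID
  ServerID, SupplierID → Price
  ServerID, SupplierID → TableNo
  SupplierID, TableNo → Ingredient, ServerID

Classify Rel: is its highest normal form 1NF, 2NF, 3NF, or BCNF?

Candidate keys: {Ingredient, SupplierID}, {Price, SupplierID}, {ServerID, SupplierID}, {SupplierID, TableNo}. Prime attributes: {Ingredient, Price, ServerID, SupplierID, TableNo}.
For Price, TableNo → ServerID we have {Price, TableNo}⁺ = {Price, ServerID, TableNo}; {Price, TableNo} is not a superkey, so BCNF fails.
Since {ServerID} ⊆ prime attributes and every other non-superkey FD also has a prime right side, the schema is in 3NF.

3NF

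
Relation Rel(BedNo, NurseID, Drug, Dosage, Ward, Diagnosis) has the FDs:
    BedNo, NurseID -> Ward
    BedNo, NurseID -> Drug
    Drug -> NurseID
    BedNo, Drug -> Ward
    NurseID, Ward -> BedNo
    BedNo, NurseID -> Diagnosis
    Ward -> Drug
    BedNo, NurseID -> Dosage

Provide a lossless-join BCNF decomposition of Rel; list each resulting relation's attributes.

Candidate keys of the original relation: {BedNo, Drug}, {BedNo, NurseID}, {Ward}.
Within {BedNo, Diagnosis, Dosage, Drug, NurseID, Ward}: {Drug}⁺ ∩ {BedNo, Diagnosis, Dosage, Drug, NurseID, Ward} = {Drug, NurseID}, not the whole set, so Drug -> NurseID violates BCNF; decompose into {Drug, NurseID} and {BedNo, Diagnosis, Dosage, Drug, Ward}.
{Drug, NurseID}: every determinant is a superkey — BCNF.
{BedNo, Diagnosis, Dosage, Drug, Ward}: every determinant is a superkey — BCNF.

{BedNo, Diagnosis, Dosage, Drug, Ward}; {Drug, NurseID}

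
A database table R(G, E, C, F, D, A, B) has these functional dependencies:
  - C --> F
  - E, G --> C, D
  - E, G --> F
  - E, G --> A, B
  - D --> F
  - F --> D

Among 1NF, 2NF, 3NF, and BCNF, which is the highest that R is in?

2NF

Candidate key: {E, G}. Prime attributes: {E, G}.
C --> F breaks BCNF: {C}⁺ = {C, D, F}, so {C} is not a superkey.
Because {F} is non-prime and the left side of C --> F is not a superkey, the relation is not in 3NF.
No non-prime attribute depends on a proper subset of any candidate key, so 2NF holds.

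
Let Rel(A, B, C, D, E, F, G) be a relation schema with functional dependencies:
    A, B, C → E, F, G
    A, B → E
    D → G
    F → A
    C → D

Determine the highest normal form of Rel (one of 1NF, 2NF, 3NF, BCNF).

Candidate keys: {A, B, C}, {B, C, F}. Prime attributes: {A, B, C, F}.
For A, B → E we have {A, B}⁺ = {A, B, E}; {A, B} is not a superkey, so BCNF fails.
A, B → E has non-prime {E} on the right and a non-superkey on the left, so 3NF fails.
The proper key subset {C} of {A, B, C} determines non-prime {D, G}, so the relation is not even in 2NF.

1NF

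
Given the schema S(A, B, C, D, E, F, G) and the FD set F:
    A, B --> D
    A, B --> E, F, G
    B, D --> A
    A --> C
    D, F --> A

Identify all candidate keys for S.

No FD produces {B}, so it must be in every candidate key.
Closure of {A, B} is {A, B, C, D, E, F, G}, the whole schema; {A, B} is a candidate key.
Closure of {B, D} is {A, B, C, D, E, F, G}, the whole schema; {B, D} is a candidate key.
Any other superkey properly contains one of these, so there are no further candidate keys.

{A, B}, {B, D}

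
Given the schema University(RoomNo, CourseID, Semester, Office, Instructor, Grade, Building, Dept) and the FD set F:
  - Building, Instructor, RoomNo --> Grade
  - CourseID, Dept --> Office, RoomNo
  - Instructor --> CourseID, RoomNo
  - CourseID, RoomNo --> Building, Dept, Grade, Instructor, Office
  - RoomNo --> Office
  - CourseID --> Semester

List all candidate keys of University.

{CourseID, Dept}, {CourseID, RoomNo}, {Instructor}

{Instructor}⁺ = {Building, CourseID, Dept, Grade, Instructor, Office, RoomNo, Semester} — all of the relation — so {Instructor} is a candidate key.
{CourseID, Dept}⁺ = {Building, CourseID, Dept, Grade, Instructor, Office, RoomNo, Semester} — all of the relation — so {CourseID, Dept} is a candidate key.
{CourseID, RoomNo}⁺ = {Building, CourseID, Dept, Grade, Instructor, Office, RoomNo, Semester} — all of the relation — so {CourseID, RoomNo} is a candidate key.
Any other superkey properly contains one of these, so there are no further candidate keys.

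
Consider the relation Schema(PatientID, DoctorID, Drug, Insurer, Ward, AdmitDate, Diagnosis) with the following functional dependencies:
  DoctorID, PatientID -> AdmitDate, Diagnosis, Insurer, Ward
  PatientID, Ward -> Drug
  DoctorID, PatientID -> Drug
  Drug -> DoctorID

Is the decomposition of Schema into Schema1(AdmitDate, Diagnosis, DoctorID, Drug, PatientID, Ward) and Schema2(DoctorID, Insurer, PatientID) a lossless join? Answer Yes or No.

Common attributes: {DoctorID, PatientID}; their closure is {AdmitDate, Diagnosis, DoctorID, Drug, Insurer, PatientID, Ward}.
This includes all of Schema1, so the common attributes are a superkey of Schema1 — the join is lossless.

Yes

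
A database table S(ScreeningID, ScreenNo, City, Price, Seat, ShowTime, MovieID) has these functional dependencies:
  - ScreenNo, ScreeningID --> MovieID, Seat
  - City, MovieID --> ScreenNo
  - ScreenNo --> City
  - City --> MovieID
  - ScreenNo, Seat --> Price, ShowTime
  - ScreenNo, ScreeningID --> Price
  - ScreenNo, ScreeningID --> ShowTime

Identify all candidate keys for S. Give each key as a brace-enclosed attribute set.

Attributes never on any right-hand side: {ScreeningID} — every candidate key must contain it.
{City, ScreeningID} is a candidate key since {City, ScreeningID}⁺ = {City, MovieID, Price, ScreenNo, ScreeningID, Seat, ShowTime} covers every attribute.
{ScreenNo, ScreeningID} is a candidate key since {ScreenNo, ScreeningID}⁺ = {City, MovieID, Price, ScreenNo, ScreeningID, Seat, ShowTime} covers every attribute.
No proper subset of any of these is a key, and no other minimal superkey exists.

{City, ScreeningID}, {ScreenNo, ScreeningID}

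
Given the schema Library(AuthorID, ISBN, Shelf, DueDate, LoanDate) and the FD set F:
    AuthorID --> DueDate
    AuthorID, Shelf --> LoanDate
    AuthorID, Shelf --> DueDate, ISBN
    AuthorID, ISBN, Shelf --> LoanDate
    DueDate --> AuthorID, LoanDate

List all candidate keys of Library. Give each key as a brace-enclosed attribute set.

{AuthorID, Shelf}, {DueDate, Shelf}

Attributes never on any right-hand side: {Shelf} — every candidate key must contain it.
{AuthorID, Shelf} is a candidate key since {AuthorID, Shelf}⁺ = {AuthorID, DueDate, ISBN, LoanDate, Shelf} covers every attribute.
{DueDate, Shelf} is a candidate key since {DueDate, Shelf}⁺ = {AuthorID, DueDate, ISBN, LoanDate, Shelf} covers every attribute.
No proper subset of any of these is a key, and no other minimal superkey exists.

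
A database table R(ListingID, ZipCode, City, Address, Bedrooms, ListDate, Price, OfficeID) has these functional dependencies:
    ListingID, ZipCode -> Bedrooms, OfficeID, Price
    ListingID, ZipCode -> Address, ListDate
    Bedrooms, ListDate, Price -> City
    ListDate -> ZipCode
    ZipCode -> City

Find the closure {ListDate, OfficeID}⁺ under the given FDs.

{City, ListDate, OfficeID, ZipCode}

Start with {ListDate, OfficeID}.
ListDate -> ZipCode applies; add {ZipCode} → now {ListDate, OfficeID, ZipCode}.
ZipCode -> City applies; add {City} → now {City, ListDate, OfficeID, ZipCode}.
No further FD applies.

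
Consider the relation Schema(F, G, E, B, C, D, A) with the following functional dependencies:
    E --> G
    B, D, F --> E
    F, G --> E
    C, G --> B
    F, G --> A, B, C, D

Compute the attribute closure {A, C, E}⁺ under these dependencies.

{A, B, C, E, G}

Start with {A, C, E}.
E --> G applies; add {G} → now {A, C, E, G}.
C, G --> B applies; add {B} → now {A, B, C, E, G}.
No further FD applies.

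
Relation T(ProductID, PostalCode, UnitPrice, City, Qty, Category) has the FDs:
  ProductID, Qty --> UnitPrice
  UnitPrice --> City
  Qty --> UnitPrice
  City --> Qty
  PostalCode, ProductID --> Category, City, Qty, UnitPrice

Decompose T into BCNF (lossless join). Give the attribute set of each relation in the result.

{Category, PostalCode, ProductID, Qty}; {City, Qty, UnitPrice}; {ProductID, UnitPrice}

Candidate key of the original relation: {PostalCode, ProductID}.
Within {Category, City, PostalCode, ProductID, Qty, UnitPrice}: {ProductID, Qty}⁺ ∩ {Category, City, PostalCode, ProductID, Qty, UnitPrice} = {City, ProductID, Qty, UnitPrice}, not the whole set, so ProductID, Qty --> City, UnitPrice violates BCNF; decompose into {City, ProductID, Qty, UnitPrice} and {Category, PostalCode, ProductID, Qty}.
Within {City, ProductID, Qty, UnitPrice}: {UnitPrice}⁺ ∩ {City, ProductID, Qty, UnitPrice} = {City, Qty, UnitPrice}, not the whole set, so UnitPrice --> City, Qty violates BCNF; decompose into {City, Qty, UnitPrice} and {ProductID, UnitPrice}.
{City, Qty, UnitPrice}: every determinant is a superkey — BCNF.
{ProductID, UnitPrice}: every determinant is a superkey — BCNF.
{Category, PostalCode, ProductID, Qty}: every determinant is a superkey — BCNF.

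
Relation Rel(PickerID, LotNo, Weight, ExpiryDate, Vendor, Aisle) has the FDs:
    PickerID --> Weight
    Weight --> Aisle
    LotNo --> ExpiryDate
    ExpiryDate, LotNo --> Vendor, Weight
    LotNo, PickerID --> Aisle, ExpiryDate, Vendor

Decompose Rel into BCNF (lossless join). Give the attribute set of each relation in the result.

Candidate key of the original relation: {LotNo, PickerID}.
{Aisle, ExpiryDate, LotNo, PickerID, Vendor, Weight}: {PickerID} determines {Aisle, PickerID, Weight} here but is not a superkey — split on PickerID --> Aisle, Weight, giving {Aisle, PickerID, Weight} and {ExpiryDate, LotNo, PickerID, Vendor}.
{Aisle, PickerID, Weight}: {Weight} determines {Aisle, Weight} here but is not a superkey — split on Weight --> Aisle, giving {Aisle, Weight} and {PickerID, Weight}.
{Aisle, Weight} has no BCNF violation.
{PickerID, Weight} has no BCNF violation.
{ExpiryDate, LotNo, PickerID, Vendor}: {LotNo} determines {ExpiryDate, LotNo, Vendor} here but is not a superkey — split on LotNo --> ExpiryDate, Vendor, giving {ExpiryDate, LotNo, Vendor} and {LotNo, PickerID}.
{ExpiryDate, LotNo, Vendor} has no BCNF violation.
{LotNo, PickerID} has no BCNF violation.

{Aisle, Weight}; {ExpiryDate, LotNo, Vendor}; {LotNo, PickerID}; {PickerID, Weight}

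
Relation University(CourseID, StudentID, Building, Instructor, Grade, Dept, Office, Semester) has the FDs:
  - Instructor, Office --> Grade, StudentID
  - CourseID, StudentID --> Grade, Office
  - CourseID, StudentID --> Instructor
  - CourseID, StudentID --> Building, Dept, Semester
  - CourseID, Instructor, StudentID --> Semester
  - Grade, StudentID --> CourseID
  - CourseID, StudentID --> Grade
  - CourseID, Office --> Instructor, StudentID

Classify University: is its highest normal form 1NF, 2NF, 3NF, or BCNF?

Candidate keys: {CourseID, Office}, {CourseID, StudentID}, {Grade, StudentID}, {Instructor, Office}. Prime attributes: {CourseID, Grade, Instructor, Office, StudentID}.
Each dependency's left side is a superkey — BCNF holds.

BCNF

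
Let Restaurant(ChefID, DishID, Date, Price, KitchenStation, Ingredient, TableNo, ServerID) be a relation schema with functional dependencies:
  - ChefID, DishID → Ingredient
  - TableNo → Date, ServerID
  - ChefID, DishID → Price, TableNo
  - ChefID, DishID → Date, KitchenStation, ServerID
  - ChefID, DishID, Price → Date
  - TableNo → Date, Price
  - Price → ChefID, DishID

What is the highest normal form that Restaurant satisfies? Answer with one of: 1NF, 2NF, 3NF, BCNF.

Candidate keys: {ChefID, DishID}, {Price}, {TableNo}. Prime attributes: {ChefID, DishID, Price, TableNo}.
The left-hand side of every FD is a superkey, so BCNF is satisfied.

BCNF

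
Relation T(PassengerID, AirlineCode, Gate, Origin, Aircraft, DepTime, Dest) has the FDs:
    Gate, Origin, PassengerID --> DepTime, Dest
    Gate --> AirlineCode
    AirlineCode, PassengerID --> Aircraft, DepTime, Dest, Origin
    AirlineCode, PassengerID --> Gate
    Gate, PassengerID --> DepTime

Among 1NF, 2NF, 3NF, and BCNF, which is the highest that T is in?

Candidate keys: {AirlineCode, PassengerID}, {Gate, PassengerID}. Prime attributes: {AirlineCode, Gate, PassengerID}.
Gate --> AirlineCode breaks BCNF: {Gate}⁺ = {AirlineCode, Gate}, so {Gate} is not a superkey.
Its right-hand attributes {AirlineCode} are all prime, as are those of every other non-superkey FD — the relation is in 3NF.

3NF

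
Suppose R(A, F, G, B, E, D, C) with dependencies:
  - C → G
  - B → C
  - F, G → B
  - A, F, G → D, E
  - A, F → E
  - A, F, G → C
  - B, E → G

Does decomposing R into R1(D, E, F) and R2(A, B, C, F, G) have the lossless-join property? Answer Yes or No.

The shared attributes are {F} and {F}⁺ = {F}.
R1 ⊄ {F} and R2 ⊄ {F}, so the split is lossy.

No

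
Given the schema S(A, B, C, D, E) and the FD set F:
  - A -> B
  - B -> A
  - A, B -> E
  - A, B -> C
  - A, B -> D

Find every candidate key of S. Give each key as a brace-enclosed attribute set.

{A} is a candidate key since {A}⁺ = {A, B, C, D, E} covers every attribute.
{B} is a candidate key since {B}⁺ = {A, B, C, D, E} covers every attribute.
Any other superkey properly contains one of these, so there are no further candidate keys.

{A}, {B}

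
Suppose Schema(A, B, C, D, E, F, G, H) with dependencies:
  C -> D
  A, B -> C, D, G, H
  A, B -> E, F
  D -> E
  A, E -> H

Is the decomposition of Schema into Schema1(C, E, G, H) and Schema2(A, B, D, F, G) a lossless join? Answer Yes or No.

No

Schema1 ∩ Schema2 = {G}; its closure under F is {G}.
Neither Schema1 nor Schema2 is contained in that closure, so the decomposition is lossy.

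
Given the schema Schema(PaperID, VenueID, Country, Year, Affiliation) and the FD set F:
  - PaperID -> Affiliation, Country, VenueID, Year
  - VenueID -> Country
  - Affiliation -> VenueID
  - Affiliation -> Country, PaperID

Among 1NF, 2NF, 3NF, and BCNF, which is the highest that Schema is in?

2NF

Candidate keys: {Affiliation}, {PaperID}. Prime attributes: {Affiliation, PaperID}.
VenueID -> Country: {VenueID}⁺ = {Country, VenueID}, which is not all of the attributes, so the left side is not a superkey — BCNF is violated.
VenueID -> Country has non-prime {Country} on the right and a non-superkey on the left, so 3NF fails.
With only single-attribute keys there can be no partial dependency, so 2NF holds.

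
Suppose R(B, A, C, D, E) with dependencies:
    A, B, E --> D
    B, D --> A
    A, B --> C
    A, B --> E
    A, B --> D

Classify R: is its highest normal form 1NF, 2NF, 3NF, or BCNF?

Candidate keys: {A, B}, {B, D}. Prime attributes: {A, B, D}.
The left-hand side of every FD is a superkey, so BCNF is satisfied.

BCNF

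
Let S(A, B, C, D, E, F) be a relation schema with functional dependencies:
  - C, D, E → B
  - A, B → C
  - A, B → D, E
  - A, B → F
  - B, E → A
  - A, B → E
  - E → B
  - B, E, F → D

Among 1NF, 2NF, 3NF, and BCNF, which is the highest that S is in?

Candidate keys: {A, B}, {E}. Prime attributes: {A, B, E}.
Each dependency's left side is a superkey — BCNF holds.

BCNF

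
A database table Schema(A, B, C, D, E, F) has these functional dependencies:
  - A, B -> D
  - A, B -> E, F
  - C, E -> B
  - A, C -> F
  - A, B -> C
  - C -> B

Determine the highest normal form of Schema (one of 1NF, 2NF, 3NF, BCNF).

Candidate keys: {A, B}, {A, C}. Prime attributes: {A, B, C}.
C, E -> B breaks BCNF: {C, E}⁺ = {B, C, E}, so {C, E} is not a superkey.
Since {B} ⊆ prime attributes and every other non-superkey FD also has a prime right side, the schema is in 3NF.

3NF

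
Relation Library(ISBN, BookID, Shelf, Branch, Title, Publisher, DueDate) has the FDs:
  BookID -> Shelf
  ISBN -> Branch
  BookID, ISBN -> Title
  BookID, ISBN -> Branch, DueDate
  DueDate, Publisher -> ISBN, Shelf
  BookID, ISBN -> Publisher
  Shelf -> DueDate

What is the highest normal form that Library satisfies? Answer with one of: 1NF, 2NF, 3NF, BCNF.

1NF

Candidate keys: {BookID, ISBN}, {BookID, Publisher}. Prime attributes: {BookID, ISBN, Publisher}.
For BookID -> Shelf we have {BookID}⁺ = {BookID, DueDate, Shelf}; {BookID} is not a superkey, so BCNF fails.
BookID -> Shelf determines the non-prime attribute {Shelf} from a non-superkey — 3NF is violated.
Since {BookID} ⊂ {BookID, ISBN} and {BookID}⁺ ⊇ {DueDate, Shelf} with {DueDate, Shelf} non-prime, there is a partial dependency; 2NF fails.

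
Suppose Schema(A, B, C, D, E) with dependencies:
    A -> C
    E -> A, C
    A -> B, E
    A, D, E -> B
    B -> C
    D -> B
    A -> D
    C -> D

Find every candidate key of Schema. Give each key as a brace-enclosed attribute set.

{A}, {E}

Closure of {A} is {A, B, C, D, E}, the whole schema; {A} is a candidate key.
Closure of {E} is {A, B, C, D, E}, the whole schema; {E} is a candidate key.
Any other superkey properly contains one of these, so there are no further candidate keys.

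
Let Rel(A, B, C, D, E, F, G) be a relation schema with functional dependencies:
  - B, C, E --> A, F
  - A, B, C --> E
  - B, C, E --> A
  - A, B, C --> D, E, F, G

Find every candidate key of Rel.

{A, B, C}, {B, C, E}

Attributes never on any right-hand side: {B, C} — every candidate key must contain all of them.
{A, B, C}⁺ = {A, B, C, D, E, F, G}, which is every attribute, so {A, B, C} is a candidate key.
{B, C, E}⁺ = {A, B, C, D, E, F, G}, which is every attribute, so {B, C, E} is a candidate key.
These are minimal and exhaustive — every other superkey contains one of them.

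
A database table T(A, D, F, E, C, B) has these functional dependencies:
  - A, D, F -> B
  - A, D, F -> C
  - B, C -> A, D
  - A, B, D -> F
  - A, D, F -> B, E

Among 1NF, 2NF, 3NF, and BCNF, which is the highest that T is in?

BCNF

Candidate keys: {A, B, D}, {A, D, F}, {B, C}. Prime attributes: {A, B, C, D, F}.
Every FD has a superkey on the left, so the relation is in BCNF.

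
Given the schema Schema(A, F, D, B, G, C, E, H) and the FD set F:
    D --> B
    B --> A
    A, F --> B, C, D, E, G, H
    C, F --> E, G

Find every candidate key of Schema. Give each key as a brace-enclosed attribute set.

{A, F}, {B, F}, {D, F}

No FD produces {F}, so it must be in every candidate key.
Closure of {A, F} is {A, B, C, D, E, F, G, H}, the whole schema; {A, F} is a candidate key.
Closure of {B, F} is {A, B, C, D, E, F, G, H}, the whole schema; {B, F} is a candidate key.
Closure of {D, F} is {A, B, C, D, E, F, G, H}, the whole schema; {D, F} is a candidate key.
Any other superkey properly contains one of these, so there are no further candidate keys.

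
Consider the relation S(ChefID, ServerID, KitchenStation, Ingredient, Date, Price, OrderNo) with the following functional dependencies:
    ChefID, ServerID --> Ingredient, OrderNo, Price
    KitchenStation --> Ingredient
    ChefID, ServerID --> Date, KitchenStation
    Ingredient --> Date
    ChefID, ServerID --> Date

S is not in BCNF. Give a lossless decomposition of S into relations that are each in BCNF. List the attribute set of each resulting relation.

Candidate key of the original relation: {ChefID, ServerID}.
In {ChefID, Date, Ingredient, KitchenStation, OrderNo, Price, ServerID}, {KitchenStation} is not a superkey ({KitchenStation}⁺ restricted to this set is {Date, Ingredient, KitchenStation}), so split on KitchenStation --> Date, Ingredient into {Date, Ingredient, KitchenStation} and {ChefID, KitchenStation, OrderNo, Price, ServerID}.
In {Date, Ingredient, KitchenStation}, {Ingredient} is not a superkey ({Ingredient}⁺ restricted to this set is {Date, Ingredient}), so split on Ingredient --> Date into {Date, Ingredient} and {Ingredient, KitchenStation}.
{Date, Ingredient} is in BCNF.
{Ingredient, KitchenStation} is in BCNF.
{ChefID, KitchenStation, OrderNo, Price, ServerID} is in BCNF.

{ChefID, KitchenStation, OrderNo, Price, ServerID}; {Date, Ingredient}; {Ingredient, KitchenStation}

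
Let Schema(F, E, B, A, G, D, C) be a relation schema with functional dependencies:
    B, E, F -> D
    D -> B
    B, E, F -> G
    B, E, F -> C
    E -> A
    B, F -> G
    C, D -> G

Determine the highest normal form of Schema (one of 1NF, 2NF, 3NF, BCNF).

Candidate keys: {B, E, F}, {D, E, F}. Prime attributes: {B, D, E, F}.
For D -> B we have {D}⁺ = {B, D}; {D} is not a superkey, so BCNF fails.
E -> A determines the non-prime attribute {A} from a non-superkey — 3NF is violated.
The proper key subset {E} of {B, E, F} determines non-prime {A}, so the relation is not even in 2NF.

1NF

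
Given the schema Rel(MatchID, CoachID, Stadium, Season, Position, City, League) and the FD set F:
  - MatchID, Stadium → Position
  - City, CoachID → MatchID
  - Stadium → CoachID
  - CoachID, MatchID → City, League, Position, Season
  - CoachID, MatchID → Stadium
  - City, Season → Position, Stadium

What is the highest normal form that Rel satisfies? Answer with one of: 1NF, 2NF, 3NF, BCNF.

3NF

Candidate keys: {City, CoachID}, {City, Season}, {City, Stadium}, {CoachID, MatchID}, {MatchID, Stadium}. Prime attributes: {City, CoachID, MatchID, Season, Stadium}.
Stadium → CoachID breaks BCNF: {Stadium}⁺ = {CoachID, Stadium}, so {Stadium} is not a superkey.
Its right-hand attributes {CoachID} are all prime, as are those of every other non-superkey FD — the relation is in 3NF.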